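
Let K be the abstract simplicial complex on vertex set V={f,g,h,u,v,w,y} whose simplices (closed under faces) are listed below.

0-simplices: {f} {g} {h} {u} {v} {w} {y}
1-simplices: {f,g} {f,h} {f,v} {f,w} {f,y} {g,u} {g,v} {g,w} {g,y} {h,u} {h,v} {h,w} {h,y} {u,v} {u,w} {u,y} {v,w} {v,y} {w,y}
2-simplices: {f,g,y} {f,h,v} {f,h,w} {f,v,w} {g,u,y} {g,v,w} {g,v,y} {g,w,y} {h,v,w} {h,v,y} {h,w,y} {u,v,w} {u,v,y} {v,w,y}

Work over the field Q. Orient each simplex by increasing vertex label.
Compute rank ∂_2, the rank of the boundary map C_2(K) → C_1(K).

rank∂_2=11

n_0=7 n_1=19 n_2=14  [Q]
∂1: piv[fg,fh,fv,fw,fy,gu] rk=6  ker:gv,gw,gy,hu,hv,hw,hy,uv,uw,uy,vw,vy,wy
∂2: piv[fgy,fhv,fhw,fvw,guy,gvw,gvy,gwy,hvy,uvw,uvy] rk=11  ker:hvw,hwy,vwy
rk∂_2=11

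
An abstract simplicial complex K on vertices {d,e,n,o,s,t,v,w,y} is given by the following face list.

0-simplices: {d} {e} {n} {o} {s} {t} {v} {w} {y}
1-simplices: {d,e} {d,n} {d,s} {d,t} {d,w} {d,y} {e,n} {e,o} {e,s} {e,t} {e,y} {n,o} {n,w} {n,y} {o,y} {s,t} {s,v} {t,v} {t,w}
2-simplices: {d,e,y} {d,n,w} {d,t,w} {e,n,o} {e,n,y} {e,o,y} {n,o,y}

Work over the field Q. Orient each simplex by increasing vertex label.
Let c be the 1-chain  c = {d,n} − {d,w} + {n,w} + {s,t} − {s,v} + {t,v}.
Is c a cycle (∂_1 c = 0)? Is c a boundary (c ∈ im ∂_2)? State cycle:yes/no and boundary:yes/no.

n_0=9 n_1=19 n_2=7  [Q]
∂1: piv[de,dn,ds,dt,dw,dy,eo,sv] rk=8  ker:en,es,et,ey,no,nw,ny,oy,st,tv,tw
∂2: piv[dey,dnw,dtw,eno,eny,eoy] rk=6  ker:noy
∂1c = 0
c vs im∂2: residual ≠ 0 ⇒ not boundary

cycle:yes boundary:no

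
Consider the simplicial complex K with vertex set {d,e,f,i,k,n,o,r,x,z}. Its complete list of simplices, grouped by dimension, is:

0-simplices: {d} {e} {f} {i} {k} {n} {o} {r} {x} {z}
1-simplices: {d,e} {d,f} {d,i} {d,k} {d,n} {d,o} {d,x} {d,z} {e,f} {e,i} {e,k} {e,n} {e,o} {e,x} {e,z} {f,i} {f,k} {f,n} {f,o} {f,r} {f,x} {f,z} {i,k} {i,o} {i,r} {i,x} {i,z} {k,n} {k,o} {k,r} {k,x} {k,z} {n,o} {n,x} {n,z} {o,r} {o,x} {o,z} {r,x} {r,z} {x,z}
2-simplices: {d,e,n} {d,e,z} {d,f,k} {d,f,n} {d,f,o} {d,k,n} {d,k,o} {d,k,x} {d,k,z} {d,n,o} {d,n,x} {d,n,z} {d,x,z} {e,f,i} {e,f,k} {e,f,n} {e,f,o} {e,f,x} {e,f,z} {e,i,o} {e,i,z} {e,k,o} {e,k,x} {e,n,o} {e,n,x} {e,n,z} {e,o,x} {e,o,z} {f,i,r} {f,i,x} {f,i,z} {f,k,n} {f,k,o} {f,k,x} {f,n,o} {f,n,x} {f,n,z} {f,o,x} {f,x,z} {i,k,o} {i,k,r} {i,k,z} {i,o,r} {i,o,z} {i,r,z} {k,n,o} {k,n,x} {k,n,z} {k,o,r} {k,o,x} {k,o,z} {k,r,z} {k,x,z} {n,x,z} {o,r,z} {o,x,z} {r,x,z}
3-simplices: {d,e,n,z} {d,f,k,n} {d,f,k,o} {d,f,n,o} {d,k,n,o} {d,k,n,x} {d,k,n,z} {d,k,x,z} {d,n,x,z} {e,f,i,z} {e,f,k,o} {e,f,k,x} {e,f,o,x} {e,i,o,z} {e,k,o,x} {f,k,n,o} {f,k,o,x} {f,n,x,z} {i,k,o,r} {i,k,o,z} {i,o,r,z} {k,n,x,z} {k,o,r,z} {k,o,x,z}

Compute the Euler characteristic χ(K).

n_0=10 n_1=41 n_2=57 n_3=24
χ=+10−41+57−24=2

χ(K)=2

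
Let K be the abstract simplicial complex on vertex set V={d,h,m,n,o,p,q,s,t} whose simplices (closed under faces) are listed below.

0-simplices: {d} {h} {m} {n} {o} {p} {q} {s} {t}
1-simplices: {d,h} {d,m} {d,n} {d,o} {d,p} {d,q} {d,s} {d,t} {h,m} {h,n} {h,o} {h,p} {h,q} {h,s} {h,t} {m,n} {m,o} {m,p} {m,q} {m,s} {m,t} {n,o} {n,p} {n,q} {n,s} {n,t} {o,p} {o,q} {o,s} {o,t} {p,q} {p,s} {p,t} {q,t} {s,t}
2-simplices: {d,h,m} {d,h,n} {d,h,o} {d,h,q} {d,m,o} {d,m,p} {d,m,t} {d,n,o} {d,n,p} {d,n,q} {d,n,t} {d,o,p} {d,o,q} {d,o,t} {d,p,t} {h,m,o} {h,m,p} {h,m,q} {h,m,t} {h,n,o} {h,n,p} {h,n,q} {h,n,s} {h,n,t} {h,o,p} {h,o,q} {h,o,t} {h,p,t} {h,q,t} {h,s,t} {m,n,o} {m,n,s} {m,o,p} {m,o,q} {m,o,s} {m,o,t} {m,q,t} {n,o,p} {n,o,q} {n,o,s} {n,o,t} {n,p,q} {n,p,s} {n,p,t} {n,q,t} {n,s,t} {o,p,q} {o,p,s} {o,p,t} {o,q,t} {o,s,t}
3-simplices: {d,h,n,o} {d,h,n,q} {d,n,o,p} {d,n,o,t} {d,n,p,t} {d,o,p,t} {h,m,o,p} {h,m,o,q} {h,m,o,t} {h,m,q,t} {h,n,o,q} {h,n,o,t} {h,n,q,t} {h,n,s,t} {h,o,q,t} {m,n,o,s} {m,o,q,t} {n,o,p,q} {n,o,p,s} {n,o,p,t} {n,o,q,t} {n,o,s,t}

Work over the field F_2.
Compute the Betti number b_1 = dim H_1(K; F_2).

n_0=9 n_1=35 n_2=51 n_3=22  [Z2]
∂1: piv[dh,dm,dn,do,dp,dq,ds,dt] rk=8  ker:hm,hn,ho,hp,hq,hs,ht,mn,mo,mp,mq,ms,mt,no,np,nq,ns,nt,op,oq,os,ot,pq,ps,pt,qt,st
∂2: piv[dhm,dhn,dho,dhq,dmo,dmp,dmt,dno,dnp,dnq,dnt,dop,doq,dot,dpt,hmp,hmq,hmt,hns,hqt,hst,mno,mns,mos,npq,nps] rk=26  ker:hmo,hno,hnp,hnq,hnt,hop,hoq,hot,hpt,mop,moq,mot,mqt,nop,noq,nos,not,npt,nqt,nst,opq,ops,opt,oqt,ost
∂3: piv[dhno,dhnq,dnop,dnot,dnpt,dopt,hmop,hmoq,hmot,hmqt,hnoq,hnot,hnqt,hnst,hoqt,mnos,nopq,nops,nost] rk=19  ker:moqt,nopt,noqt
b_1=(35−8)−26=1

b_1=1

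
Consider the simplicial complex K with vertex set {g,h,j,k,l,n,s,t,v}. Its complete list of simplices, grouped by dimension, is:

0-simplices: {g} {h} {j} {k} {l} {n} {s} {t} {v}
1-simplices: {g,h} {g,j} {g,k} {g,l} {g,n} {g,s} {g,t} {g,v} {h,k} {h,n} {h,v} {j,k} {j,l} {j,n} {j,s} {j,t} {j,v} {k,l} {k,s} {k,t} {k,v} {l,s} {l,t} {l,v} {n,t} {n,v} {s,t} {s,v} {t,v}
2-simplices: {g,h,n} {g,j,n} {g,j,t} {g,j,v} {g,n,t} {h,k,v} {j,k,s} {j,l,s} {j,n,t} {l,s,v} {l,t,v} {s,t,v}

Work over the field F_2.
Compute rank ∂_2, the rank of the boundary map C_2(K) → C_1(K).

n_0=9 n_1=29 n_2=12  [Z2]
∂1: piv[gh,gj,gk,gl,gn,gs,gt,gv] rk=8  ker:hk,hn,hv,jk,jl,jn,js,jt,jv,kl,ks,kt,kv,ls,lt,lv,nt,nv,st,sv,tv
∂2: piv[ghn,gjn,gjt,gjv,gnt,hkv,jks,jls,lsv,ltv,stv] rk=11  ker:jnt
rk∂_2=11

rank∂_2=11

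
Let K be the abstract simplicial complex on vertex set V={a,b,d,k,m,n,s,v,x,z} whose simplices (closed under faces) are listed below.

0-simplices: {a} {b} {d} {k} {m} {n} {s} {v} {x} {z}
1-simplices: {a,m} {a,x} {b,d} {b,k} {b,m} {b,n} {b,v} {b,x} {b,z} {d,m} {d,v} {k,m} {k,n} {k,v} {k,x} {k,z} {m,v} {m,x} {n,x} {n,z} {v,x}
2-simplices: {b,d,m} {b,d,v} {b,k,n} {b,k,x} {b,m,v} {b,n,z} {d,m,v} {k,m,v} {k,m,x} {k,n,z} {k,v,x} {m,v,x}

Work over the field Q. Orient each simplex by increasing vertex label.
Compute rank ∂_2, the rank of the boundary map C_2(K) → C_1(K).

rank∂_2=10

n_0=10 n_1=21 n_2=12  [Q]
∂1: piv[am,ax,bd,bk,bm,bn,bv,bz] rk=8  ker:bx,dm,dv,km,kn,kv,kx,kz,mv,mx,nx,nz,vx
∂2: piv[bdm,bdv,bkn,bkx,bmv,bnz,kmv,kmx,knz,kvx] rk=10  ker:dmv,mvx
rk∂_2=10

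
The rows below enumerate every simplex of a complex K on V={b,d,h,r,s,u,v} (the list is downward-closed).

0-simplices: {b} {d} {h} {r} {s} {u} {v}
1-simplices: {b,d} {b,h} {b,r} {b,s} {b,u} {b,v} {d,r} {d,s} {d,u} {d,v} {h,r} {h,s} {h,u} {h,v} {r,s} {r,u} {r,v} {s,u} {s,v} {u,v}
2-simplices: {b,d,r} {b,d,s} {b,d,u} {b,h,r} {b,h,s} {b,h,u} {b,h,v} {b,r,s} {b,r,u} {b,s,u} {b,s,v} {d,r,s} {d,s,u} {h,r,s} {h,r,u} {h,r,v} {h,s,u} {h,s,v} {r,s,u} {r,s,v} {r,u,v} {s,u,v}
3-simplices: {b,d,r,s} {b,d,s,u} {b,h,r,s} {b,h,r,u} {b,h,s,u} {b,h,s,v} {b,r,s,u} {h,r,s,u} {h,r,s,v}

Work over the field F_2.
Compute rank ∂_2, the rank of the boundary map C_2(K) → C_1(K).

n_0=7 n_1=20 n_2=22 n_3=9  [Z2]
∂1: piv[bd,bh,br,bs,bu,bv] rk=6  ker:dr,ds,du,dv,hr,hs,hu,hv,rs,ru,rv,su,sv,uv
∂2: piv[bdr,bds,bdu,bhr,bhs,bhu,bhv,brs,bru,bsu,bsv,hrv,ruv] rk=13  ker:drs,dsu,hrs,hru,hsu,hsv,rsu,rsv,suv
∂3: piv[bdrs,bdsu,bhrs,bhru,bhsu,bhsv,brsu,hrsv] rk=8  ker:hrsu
rk∂_2=13

rank∂_2=13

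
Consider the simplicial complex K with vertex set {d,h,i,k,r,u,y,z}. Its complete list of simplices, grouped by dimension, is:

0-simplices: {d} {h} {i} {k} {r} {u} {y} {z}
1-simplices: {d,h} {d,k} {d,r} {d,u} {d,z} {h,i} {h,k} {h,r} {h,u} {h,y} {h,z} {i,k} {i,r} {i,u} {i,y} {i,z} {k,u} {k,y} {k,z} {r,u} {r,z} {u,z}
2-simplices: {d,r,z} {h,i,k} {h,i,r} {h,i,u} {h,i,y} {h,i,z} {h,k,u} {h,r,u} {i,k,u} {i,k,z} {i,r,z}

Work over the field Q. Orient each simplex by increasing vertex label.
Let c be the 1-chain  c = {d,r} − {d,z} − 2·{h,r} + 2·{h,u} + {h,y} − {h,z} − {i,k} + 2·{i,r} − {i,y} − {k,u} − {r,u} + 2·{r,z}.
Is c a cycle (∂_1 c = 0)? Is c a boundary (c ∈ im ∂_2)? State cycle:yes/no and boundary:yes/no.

n_0=8 n_1=22 n_2=11  [Q]
∂1: piv[dh,dk,dr,du,dz,hi,hy] rk=7  ker:hk,hr,hu,hz,ik,ir,iu,iy,iz,ku,ky,kz,ru,rz,uz
∂2: piv[drz,hik,hir,hiu,hiy,hiz,hku,hru,ikz,irz] rk=10  ker:iku
∂1c = 0
c vs im∂2: reduces to 0 ⇒ boundary

cycle:yes boundary:yes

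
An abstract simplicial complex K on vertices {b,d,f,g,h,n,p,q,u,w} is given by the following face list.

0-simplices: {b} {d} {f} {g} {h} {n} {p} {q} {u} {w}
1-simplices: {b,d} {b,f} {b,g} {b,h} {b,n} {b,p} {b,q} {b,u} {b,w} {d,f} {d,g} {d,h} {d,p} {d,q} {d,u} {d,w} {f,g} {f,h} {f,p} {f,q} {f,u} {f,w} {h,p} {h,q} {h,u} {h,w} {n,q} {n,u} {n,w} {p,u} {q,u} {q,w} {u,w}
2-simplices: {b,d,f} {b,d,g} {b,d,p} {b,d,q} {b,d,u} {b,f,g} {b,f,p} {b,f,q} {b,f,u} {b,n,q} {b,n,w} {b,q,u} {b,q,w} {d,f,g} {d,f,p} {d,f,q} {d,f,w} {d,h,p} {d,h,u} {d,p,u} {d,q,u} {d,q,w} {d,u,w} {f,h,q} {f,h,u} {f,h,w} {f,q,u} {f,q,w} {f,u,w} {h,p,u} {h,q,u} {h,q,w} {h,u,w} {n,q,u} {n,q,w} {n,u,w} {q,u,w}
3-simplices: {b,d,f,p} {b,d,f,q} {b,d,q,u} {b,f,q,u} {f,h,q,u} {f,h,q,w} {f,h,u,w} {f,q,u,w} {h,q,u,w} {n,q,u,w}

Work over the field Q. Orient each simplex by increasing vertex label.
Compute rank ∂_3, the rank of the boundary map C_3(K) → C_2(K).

rank∂_3=9

n_0=10 n_1=33 n_2=37 n_3=10  [Q]
∂1: piv[bd,bf,bg,bh,bn,bp,bq,bu,bw] rk=9  ker:df,dg,dh,dp,dq,du,dw,fg,fh,fp,fq,fu,fw,hp,hq,hu,hw,nq,nu,nw,pu,qu,qw,uw
∂2: piv[bdf,bdg,bdp,bdq,bdu,bfg,bfp,bfq,bfu,bnq,bnw,bqu,bqw,dfw,dhp,dhu,dpu,dqw,duw,fhq,fhu,fhw,nqu] rk=23  ker:dfg,dfp,dfq,dqu,fqu,fqw,fuw,hpu,hqu,hqw,huw,nqw,nuw,quw
∂3: piv[bdfp,bdfq,bdqu,bfqu,fhqu,fhqw,fhuw,fquw,nquw] rk=9  ker:hquw
rk∂_3=9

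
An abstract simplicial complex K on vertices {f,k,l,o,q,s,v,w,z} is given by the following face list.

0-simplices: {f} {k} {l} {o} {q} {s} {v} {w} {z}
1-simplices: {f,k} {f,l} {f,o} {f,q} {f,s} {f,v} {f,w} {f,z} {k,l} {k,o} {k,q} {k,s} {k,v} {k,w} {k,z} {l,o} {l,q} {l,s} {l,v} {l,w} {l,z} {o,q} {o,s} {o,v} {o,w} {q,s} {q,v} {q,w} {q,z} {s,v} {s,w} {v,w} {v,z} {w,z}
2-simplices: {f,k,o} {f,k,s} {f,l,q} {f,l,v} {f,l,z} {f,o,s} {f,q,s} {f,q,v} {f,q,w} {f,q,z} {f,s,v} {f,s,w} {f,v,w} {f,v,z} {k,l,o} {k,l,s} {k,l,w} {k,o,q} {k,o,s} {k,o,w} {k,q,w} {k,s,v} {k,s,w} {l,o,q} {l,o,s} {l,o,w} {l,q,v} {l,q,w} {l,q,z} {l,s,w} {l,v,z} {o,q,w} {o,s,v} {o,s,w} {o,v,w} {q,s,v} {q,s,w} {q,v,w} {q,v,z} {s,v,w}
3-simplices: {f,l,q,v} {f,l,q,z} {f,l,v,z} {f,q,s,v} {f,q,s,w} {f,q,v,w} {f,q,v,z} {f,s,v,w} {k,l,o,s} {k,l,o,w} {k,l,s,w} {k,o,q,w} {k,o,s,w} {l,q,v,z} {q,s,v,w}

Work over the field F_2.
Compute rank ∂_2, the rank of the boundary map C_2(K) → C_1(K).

n_0=9 n_1=34 n_2=40 n_3=15  [Z2]
∂1: piv[fk,fl,fo,fq,fs,fv,fw,fz] rk=8  ker:kl,ko,kq,ks,kv,kw,kz,lo,lq,ls,lv,lw,lz,oq,os,ov,ow,qs,qv,qw,qz,sv,sw,vw,vz,wz
∂2: piv[fko,fks,flq,flv,flz,fos,fqs,fqv,fqw,fqz,fsv,fsw,fvw,fvz,klo,kls,klw,koq,kow,kqw,ksv,ksw,loq,osv] rk=24  ker:kos,los,low,lqv,lqw,lqz,lsw,lvz,oqw,osw,ovw,qsv,qsw,qvw,qvz,svw
∂3: piv[flqv,flqz,flvz,fqsv,fqsw,fqvw,fqvz,fsvw,klos,klow,klsw,koqw,kosw] rk=13  ker:lqvz,qsvw
rk∂_2=24

rank∂_2=24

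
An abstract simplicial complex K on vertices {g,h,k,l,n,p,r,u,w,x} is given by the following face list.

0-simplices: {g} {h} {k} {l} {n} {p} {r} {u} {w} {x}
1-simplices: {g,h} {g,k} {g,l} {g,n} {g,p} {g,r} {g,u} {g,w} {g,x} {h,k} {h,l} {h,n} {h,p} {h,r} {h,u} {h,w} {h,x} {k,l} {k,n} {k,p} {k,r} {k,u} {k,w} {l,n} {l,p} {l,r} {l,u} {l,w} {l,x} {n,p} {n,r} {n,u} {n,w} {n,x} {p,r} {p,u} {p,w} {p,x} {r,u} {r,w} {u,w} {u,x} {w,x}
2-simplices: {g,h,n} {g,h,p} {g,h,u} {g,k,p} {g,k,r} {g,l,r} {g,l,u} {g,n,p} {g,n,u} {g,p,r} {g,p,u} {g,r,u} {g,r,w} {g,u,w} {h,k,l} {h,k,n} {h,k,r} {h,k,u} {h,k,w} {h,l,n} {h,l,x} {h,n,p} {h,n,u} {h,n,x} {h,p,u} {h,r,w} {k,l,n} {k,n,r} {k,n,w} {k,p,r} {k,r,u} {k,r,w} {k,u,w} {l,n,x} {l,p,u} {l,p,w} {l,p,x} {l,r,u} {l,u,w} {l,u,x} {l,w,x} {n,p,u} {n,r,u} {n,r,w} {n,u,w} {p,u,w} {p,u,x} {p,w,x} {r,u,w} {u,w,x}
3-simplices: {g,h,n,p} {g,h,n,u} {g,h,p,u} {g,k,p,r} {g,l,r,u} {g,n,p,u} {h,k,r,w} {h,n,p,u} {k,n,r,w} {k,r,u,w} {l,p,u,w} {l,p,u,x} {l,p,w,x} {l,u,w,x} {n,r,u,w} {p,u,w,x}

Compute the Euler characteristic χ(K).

n_0=10 n_1=43 n_2=50 n_3=16
χ=+10−43+50−16=1

χ(K)=1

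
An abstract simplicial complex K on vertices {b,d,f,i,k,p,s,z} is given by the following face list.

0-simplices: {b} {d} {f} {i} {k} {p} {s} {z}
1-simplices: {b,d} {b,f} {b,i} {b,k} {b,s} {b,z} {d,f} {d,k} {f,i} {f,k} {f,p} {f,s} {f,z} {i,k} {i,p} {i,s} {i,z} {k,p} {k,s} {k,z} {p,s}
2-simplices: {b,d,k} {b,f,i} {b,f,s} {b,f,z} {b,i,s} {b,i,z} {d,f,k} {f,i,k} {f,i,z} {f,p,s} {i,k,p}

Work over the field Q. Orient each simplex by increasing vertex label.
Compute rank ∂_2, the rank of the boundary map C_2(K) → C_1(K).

rank∂_2=10

n_0=8 n_1=21 n_2=11  [Q]
∂1: piv[bd,bf,bi,bk,bs,bz,fp] rk=7  ker:df,dk,fi,fk,fs,fz,ik,ip,is,iz,kp,ks,kz,ps
∂2: piv[bdk,bfi,bfs,bfz,bis,biz,dfk,fik,fps,ikp] rk=10  ker:fiz
rk∂_2=10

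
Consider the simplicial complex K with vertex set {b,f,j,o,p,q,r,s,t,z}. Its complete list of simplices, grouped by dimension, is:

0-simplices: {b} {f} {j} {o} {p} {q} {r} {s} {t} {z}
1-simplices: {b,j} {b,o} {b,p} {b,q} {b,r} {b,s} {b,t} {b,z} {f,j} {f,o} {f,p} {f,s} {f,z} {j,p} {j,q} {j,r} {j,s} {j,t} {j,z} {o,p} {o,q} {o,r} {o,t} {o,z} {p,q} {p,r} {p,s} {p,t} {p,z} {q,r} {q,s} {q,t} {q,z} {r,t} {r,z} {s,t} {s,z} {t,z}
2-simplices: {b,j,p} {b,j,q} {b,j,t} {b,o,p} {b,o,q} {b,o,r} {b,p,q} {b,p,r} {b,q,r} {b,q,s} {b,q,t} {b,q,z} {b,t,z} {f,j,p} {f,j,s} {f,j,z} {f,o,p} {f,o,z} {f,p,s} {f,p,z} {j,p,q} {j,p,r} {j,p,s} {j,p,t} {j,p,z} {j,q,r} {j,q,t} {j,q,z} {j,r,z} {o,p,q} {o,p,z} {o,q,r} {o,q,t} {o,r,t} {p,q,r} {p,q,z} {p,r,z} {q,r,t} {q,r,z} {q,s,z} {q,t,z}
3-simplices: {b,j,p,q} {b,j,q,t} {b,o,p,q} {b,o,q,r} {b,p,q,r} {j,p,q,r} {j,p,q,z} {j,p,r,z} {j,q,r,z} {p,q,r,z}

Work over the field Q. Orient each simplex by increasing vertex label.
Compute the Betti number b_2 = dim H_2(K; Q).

b_2=5

n_0=10 n_1=38 n_2=41 n_3=10  [Q]
∂1: piv[bj,bo,bp,bq,br,bs,bt,bz,fj] rk=9  ker:fo,fp,fs,fz,jp,jq,jr,js,jt,jz,op,oq,or,ot,oz,pq,pr,ps,pt,pz,qr,qs,qt,qz,rt,rz,st,sz,tz
∂2: piv[bjp,bjq,bjt,bop,boq,bor,bpq,bpr,bqr,bqs,bqt,bqz,btz,fjp,fjs,fjz,fop,foz,fps,fpz,jpr,jpt,jqz,jrz,oqt,ort,qsz] rk=27  ker:jpq,jps,jpz,jqr,jqt,opq,opz,oqr,pqr,pqz,prz,qrt,qrz,qtz
∂3: piv[bjpq,bjqt,bopq,boqr,bpqr,jpqr,jpqz,jprz,jqrz] rk=9  ker:pqrz
b_2=(41−27)−9=5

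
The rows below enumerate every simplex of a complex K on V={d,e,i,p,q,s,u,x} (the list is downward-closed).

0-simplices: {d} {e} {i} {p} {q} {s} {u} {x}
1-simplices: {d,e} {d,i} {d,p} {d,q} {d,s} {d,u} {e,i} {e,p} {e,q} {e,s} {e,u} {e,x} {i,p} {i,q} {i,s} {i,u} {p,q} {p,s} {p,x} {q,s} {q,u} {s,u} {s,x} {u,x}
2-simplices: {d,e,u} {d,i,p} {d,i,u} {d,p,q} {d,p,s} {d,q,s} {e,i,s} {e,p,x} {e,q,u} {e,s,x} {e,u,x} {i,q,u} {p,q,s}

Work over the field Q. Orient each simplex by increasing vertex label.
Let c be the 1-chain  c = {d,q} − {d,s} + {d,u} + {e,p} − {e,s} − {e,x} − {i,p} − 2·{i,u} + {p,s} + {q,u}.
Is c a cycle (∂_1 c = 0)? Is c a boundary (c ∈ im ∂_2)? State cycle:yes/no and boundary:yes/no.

n_0=8 n_1=24 n_2=13  [Q]
∂1: piv[de,di,dp,dq,ds,du,ex] rk=7  ker:ei,ep,eq,es,eu,ip,iq,is,iu,pq,ps,px,qs,qu,su,sx,ux
∂2: piv[deu,dip,diu,dpq,dps,dqs,eis,epx,equ,esx,eux,iqu] rk=12  ker:pqs
∂1c = −{d} + {e} + 3·{i} − {p} − {s} − {x}

cycle:no boundary:no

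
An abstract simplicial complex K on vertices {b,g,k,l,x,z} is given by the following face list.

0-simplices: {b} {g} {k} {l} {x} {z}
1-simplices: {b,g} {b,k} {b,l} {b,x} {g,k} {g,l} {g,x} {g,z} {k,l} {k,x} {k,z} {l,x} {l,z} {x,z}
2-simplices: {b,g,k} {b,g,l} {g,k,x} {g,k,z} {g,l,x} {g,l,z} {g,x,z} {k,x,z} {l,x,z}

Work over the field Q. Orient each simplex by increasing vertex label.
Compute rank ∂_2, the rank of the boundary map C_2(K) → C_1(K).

n_0=6 n_1=14 n_2=9  [Q]
∂1: piv[bg,bk,bl,bx,gz] rk=5  ker:gk,gl,gx,kl,kx,kz,lx,lz,xz
∂2: piv[bgk,bgl,gkx,gkz,glx,glz,gxz] rk=7  ker:kxz,lxz
rk∂_2=7

rank∂_2=7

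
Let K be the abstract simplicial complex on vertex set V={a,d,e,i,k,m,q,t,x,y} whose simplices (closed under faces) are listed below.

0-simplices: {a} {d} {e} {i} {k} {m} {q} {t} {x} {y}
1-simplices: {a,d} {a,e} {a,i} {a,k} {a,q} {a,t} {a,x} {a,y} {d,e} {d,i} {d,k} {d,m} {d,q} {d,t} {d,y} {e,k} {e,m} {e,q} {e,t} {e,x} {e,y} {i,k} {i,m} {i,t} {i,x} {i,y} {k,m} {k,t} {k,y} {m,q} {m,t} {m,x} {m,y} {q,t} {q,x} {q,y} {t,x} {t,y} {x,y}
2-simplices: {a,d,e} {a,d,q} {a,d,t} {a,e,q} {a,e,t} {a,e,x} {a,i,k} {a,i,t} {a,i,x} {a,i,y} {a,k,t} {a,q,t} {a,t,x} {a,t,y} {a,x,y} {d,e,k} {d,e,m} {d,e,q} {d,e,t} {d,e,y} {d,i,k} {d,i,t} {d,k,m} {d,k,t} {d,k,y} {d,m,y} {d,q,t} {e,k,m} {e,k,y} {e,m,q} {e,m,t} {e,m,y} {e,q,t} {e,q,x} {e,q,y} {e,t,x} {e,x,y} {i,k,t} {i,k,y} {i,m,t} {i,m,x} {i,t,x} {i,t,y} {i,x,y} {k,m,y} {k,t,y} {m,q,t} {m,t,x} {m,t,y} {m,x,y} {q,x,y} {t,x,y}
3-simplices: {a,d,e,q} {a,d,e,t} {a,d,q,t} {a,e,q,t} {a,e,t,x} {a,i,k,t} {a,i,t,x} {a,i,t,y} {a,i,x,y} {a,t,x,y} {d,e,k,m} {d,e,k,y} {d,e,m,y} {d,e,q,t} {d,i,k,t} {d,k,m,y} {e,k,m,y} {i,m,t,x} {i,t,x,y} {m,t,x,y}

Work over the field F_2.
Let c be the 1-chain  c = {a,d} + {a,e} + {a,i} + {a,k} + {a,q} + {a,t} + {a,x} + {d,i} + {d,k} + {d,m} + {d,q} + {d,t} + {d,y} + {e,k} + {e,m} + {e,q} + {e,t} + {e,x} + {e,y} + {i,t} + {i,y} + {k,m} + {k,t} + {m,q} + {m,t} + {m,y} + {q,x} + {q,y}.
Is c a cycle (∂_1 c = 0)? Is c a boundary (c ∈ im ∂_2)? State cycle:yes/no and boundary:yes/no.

cycle:no boundary:no

n_0=10 n_1=39 n_2=52 n_3=20  [Z2]
∂1: piv[ad,ae,ai,ak,aq,at,ax,ay,dm] rk=9  ker:de,di,dk,dq,dt,dy,ek,em,eq,et,ex,ey,ik,im,it,ix,iy,km,kt,ky,mq,mt,mx,my,qt,qx,qy,tx,ty,xy
∂2: piv[ade,adq,adt,aeq,aet,aex,aik,ait,aix,aiy,akt,aqt,atx,aty,axy,dek,dem,dey,dik,dit,dkm,dky,dmy,emq,emt,eqx,eqy,exy,imt,imx] rk=30  ker:deq,det,dkt,dqt,ekm,eky,emy,eqt,etx,ikt,iky,itx,ity,ixy,kmy,kty,mqt,mtx,mty,mxy,qxy,txy
∂3: piv[adeq,adet,adqt,aeqt,aetx,aikt,aitx,aity,aixy,atxy,dekm,deky,demy,dikt,dkmy,imtx,mtxy] rk=17  ker:deqt,ekmy,itxy
∂1c = {a} + {d} + {e} + {k} + {x} + {y}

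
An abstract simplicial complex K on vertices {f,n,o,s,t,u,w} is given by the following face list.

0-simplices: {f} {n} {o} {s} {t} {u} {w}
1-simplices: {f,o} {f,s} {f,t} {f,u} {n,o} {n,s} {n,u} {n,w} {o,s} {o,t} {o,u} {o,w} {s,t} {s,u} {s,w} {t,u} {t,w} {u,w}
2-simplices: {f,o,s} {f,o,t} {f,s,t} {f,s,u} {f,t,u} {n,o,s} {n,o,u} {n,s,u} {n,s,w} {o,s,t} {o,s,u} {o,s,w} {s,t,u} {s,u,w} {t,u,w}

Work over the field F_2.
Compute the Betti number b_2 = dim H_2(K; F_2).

b_2=3

n_0=7 n_1=18 n_2=15  [Z2]
∂1: piv[fo,fs,ft,fu,no,nw] rk=6  ker:ns,nu,os,ot,ou,ow,st,su,sw,tu,tw,uw
∂2: piv[fos,fot,fst,fsu,ftu,nos,nou,nsu,nsw,osw,suw,tuw] rk=12  ker:ost,osu,stu
b_2=(15−12)−0=3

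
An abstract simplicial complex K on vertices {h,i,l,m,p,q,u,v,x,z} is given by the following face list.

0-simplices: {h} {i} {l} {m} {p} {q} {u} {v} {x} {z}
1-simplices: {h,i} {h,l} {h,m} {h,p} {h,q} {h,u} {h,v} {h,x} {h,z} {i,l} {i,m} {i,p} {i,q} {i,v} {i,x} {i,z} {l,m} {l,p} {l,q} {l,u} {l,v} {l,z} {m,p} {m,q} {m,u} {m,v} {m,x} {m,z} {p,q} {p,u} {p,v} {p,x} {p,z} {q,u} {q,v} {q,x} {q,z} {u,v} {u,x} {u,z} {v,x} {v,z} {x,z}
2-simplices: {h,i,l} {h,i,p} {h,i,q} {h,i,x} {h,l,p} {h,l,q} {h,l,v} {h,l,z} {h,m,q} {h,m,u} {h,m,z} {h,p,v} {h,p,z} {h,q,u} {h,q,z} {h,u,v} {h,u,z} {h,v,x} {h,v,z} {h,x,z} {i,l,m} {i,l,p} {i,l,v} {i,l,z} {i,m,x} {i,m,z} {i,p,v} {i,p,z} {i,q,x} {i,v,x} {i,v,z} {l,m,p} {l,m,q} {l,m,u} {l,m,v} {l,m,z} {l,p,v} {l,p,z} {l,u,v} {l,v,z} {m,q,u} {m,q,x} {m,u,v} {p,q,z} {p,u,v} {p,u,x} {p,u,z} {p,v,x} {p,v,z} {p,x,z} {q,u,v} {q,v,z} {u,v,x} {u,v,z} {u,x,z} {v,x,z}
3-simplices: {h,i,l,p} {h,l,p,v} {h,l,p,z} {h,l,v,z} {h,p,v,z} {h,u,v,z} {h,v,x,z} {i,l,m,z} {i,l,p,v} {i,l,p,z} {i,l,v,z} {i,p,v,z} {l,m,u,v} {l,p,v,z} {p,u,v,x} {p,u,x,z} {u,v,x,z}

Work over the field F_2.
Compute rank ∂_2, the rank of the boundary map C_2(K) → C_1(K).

rank∂_2=34

n_0=10 n_1=43 n_2=56 n_3=17  [Z2]
∂1: piv[hi,hl,hm,hp,hq,hu,hv,hx,hz] rk=9  ker:il,im,ip,iq,iv,ix,iz,lm,lp,lq,lu,lv,lz,mp,mq,mu,mv,mx,mz,pq,pu,pv,px,pz,qu,qv,qx,qz,uv,ux,uz,vx,vz,xz
∂2: piv[hil,hip,hiq,hix,hlp,hlq,hlv,hlz,hmq,hmu,hmz,hpv,hpz,hqu,hqz,huv,huz,hvx,hvz,hxz,ilm,ilv,ilz,imx,imz,iqx,lmp,lmu,lmv,pqz,puv,pux,pvx,quv] rk=34  ker:ilp,ipv,ipz,ivx,ivz,lmq,lmz,lpv,lpz,luv,lvz,mqu,mqx,muv,puz,pvz,pxz,qvz,uvx,uvz,uxz,vxz
∂3: piv[hilp,hlpv,hlpz,hlvz,hpvz,huvz,hvxz,ilmz,ilpv,ilpz,ilvz,lmuv,puvx,puxz,uvxz] rk=15  ker:ipvz,lpvz
rk∂_2=34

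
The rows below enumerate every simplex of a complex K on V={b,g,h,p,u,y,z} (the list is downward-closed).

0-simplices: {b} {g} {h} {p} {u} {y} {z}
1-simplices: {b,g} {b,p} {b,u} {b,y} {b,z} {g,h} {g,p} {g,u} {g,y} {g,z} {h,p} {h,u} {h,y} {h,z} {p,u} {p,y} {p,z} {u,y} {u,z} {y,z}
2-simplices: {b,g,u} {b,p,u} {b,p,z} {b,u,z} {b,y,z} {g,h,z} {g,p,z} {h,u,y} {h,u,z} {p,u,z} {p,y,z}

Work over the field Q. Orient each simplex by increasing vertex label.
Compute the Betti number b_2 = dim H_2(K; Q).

b_2=1

n_0=7 n_1=20 n_2=11  [Q]
∂1: piv[bg,bp,bu,by,bz,gh] rk=6  ker:gp,gu,gy,gz,hp,hu,hy,hz,pu,py,pz,uy,uz,yz
∂2: piv[bgu,bpu,bpz,buz,byz,ghz,gpz,huy,huz,pyz] rk=10  ker:puz
b_2=(11−10)−0=1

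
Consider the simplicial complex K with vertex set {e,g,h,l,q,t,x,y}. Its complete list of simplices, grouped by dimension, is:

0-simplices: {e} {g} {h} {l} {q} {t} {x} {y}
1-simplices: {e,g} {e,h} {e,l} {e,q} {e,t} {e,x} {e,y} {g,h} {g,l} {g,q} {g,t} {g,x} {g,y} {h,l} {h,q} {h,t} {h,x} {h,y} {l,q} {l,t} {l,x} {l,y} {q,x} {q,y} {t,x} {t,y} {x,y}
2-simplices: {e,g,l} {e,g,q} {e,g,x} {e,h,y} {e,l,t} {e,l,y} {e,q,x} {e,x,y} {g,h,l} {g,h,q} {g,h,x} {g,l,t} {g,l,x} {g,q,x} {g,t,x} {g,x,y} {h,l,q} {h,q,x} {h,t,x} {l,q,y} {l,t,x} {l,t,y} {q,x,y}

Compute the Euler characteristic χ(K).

χ(K)=4

n_0=8 n_1=27 n_2=23
χ=+8−27+23=4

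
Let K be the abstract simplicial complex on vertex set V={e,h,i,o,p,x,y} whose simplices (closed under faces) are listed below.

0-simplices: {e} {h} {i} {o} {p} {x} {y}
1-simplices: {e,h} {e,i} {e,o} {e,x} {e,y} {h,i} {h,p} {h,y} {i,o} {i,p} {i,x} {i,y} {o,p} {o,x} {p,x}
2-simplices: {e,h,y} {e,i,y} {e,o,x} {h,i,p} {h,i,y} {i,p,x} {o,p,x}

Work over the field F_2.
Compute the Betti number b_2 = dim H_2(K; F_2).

n_0=7 n_1=15 n_2=7  [Z2]
∂1: piv[eh,ei,eo,ex,ey,hp] rk=6  ker:hi,hy,io,ip,ix,iy,op,ox,px
∂2: piv[ehy,eiy,eox,hip,hiy,ipx,opx] rk=7
b_2=(7−7)−0=0

b_2=0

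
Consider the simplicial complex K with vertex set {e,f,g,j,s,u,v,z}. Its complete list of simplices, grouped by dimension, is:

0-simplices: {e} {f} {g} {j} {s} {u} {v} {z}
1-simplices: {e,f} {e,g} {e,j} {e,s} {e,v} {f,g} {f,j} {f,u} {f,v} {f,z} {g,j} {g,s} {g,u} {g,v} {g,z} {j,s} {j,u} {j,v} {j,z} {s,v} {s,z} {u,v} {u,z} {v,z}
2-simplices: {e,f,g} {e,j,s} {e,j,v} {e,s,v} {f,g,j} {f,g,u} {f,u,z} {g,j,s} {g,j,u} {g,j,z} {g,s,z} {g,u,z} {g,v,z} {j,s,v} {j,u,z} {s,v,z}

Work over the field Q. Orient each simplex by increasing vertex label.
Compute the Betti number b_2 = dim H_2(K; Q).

b_2=2

n_0=8 n_1=24 n_2=16  [Q]
∂1: piv[ef,eg,ej,es,ev,fu,fz] rk=7  ker:fg,fj,fv,gj,gs,gu,gv,gz,js,ju,jv,jz,sv,sz,uv,uz,vz
∂2: piv[efg,ejs,ejv,esv,fgj,fgu,fuz,gjs,gju,gjz,gsz,guz,gvz,svz] rk=14  ker:jsv,juz
b_2=(16−14)−0=2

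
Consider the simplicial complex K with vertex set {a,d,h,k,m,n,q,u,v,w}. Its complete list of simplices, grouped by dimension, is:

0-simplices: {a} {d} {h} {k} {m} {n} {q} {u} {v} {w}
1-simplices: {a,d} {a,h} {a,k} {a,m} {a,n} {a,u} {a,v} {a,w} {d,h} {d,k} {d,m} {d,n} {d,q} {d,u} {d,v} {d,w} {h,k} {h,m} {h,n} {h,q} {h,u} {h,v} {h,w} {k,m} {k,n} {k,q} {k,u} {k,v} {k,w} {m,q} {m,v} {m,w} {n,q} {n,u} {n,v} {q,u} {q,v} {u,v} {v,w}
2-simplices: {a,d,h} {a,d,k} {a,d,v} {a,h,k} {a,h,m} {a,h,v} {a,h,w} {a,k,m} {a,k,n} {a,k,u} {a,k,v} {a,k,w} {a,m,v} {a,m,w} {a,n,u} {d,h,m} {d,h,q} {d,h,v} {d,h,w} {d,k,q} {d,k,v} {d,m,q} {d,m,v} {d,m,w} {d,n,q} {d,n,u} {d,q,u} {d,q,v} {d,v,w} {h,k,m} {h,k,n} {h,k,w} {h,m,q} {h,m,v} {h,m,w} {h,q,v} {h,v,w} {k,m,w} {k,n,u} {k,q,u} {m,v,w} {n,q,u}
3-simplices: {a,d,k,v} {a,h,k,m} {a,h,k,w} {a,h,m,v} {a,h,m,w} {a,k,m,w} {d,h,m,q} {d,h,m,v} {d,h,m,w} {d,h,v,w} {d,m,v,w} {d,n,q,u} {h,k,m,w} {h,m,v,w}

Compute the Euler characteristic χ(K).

n_0=10 n_1=39 n_2=42 n_3=14
χ=+10−39+42−14=-1

χ(K)=-1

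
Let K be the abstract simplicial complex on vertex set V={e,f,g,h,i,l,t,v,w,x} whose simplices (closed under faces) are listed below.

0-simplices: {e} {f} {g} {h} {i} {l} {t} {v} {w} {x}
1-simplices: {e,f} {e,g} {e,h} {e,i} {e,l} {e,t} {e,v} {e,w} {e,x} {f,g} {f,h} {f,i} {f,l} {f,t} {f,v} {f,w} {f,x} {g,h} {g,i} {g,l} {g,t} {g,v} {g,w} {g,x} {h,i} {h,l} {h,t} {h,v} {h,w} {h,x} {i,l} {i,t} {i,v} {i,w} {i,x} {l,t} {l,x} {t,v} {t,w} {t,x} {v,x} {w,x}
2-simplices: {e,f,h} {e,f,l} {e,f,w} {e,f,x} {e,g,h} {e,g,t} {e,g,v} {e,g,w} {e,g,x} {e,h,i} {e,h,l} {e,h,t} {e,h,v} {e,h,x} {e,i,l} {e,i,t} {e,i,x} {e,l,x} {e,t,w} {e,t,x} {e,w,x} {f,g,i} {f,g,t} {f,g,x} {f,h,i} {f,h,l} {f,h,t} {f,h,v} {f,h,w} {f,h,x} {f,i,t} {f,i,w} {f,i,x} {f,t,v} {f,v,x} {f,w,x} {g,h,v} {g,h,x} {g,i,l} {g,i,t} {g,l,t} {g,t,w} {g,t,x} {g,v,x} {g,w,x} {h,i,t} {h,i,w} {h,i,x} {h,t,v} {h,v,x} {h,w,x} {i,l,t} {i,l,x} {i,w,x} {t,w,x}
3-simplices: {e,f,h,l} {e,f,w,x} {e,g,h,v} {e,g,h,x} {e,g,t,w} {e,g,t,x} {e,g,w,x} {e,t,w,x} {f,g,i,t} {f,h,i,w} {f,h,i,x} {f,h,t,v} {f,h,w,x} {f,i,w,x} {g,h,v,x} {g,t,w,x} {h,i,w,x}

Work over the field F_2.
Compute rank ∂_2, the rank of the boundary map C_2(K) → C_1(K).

n_0=10 n_1=42 n_2=55 n_3=17  [Z2]
∂1: piv[ef,eg,eh,ei,el,et,ev,ew,ex] rk=9  ker:fg,fh,fi,fl,ft,fv,fw,fx,gh,gi,gl,gt,gv,gw,gx,hi,hl,ht,hv,hw,hx,il,it,iv,iw,ix,lt,lx,tv,tw,tx,vx,wx
∂2: piv[efh,efl,efw,efx,egh,egt,egv,egw,egx,ehi,ehl,eht,ehv,ehx,eil,eit,eix,elx,etw,etx,ewx,fgi,fgt,fgx,fhi,fhv,fhw,fiw,ftv,fvx,gil,glt] rk=32  ker:fhl,fht,fhx,fit,fix,fwx,ghv,ghx,git,gtw,gtx,gvx,gwx,hit,hiw,hix,htv,hvx,hwx,ilt,ilx,iwx,twx
∂3: piv[efhl,efwx,eghv,eghx,egtw,egtx,egwx,etwx,fgit,fhiw,fhix,fhtv,fhwx,fiwx,ghvx] rk=15  ker:gtwx,hiwx
rk∂_2=32

rank∂_2=32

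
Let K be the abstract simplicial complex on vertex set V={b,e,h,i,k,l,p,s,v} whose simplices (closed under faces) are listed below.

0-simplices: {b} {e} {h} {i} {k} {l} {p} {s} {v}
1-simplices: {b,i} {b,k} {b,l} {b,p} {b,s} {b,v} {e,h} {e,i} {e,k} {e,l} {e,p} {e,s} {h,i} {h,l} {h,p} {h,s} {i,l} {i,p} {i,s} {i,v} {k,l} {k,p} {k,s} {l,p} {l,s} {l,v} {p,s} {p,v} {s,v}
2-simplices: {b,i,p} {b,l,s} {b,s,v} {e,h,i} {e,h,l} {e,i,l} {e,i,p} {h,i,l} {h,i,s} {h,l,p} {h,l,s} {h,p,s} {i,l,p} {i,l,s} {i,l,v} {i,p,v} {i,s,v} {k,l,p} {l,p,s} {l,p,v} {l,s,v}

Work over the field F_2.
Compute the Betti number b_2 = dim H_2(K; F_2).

n_0=9 n_1=29 n_2=21  [Z2]
∂1: piv[bi,bk,bl,bp,bs,bv,eh,ei] rk=8  ker:ek,el,ep,es,hi,hl,hp,hs,il,ip,is,iv,kl,kp,ks,lp,ls,lv,ps,pv,sv
∂2: piv[bip,bls,bsv,ehi,ehl,eil,eip,his,hlp,hls,hps,ilp,ilv,ipv,isv,klp] rk=16  ker:hil,ils,lps,lpv,lsv
b_2=(21−16)−0=5

b_2=5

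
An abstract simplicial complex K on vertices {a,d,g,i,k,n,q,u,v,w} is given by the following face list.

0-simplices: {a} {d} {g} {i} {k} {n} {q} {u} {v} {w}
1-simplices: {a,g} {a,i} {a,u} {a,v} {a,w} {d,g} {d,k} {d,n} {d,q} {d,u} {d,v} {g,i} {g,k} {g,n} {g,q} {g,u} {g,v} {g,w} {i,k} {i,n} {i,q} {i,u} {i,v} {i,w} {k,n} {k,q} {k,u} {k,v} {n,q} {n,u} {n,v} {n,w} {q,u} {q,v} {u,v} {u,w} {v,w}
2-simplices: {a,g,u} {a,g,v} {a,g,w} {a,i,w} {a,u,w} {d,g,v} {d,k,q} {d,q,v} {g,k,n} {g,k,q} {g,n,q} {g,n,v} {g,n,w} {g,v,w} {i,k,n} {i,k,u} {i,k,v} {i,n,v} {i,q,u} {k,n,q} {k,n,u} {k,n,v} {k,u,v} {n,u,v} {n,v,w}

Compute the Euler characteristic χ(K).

χ(K)=-2

n_0=10 n_1=37 n_2=25
χ=+10−37+25=-2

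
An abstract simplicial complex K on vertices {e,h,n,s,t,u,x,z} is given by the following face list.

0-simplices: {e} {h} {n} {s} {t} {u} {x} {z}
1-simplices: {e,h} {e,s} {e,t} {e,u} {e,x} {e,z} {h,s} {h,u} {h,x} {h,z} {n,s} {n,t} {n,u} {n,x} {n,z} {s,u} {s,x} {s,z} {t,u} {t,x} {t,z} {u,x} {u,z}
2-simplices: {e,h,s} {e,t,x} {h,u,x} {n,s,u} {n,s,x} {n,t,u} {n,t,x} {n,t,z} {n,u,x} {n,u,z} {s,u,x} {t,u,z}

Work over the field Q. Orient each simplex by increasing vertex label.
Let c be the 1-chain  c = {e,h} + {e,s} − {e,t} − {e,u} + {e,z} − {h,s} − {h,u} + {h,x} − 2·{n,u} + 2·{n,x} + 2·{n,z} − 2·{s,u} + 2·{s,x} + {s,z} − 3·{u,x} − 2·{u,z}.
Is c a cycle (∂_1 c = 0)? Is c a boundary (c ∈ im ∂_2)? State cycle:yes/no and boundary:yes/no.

n_0=8 n_1=23 n_2=12  [Q]
∂1: piv[eh,es,et,eu,ex,ez,ns] rk=7  ker:hs,hu,hx,hz,nt,nu,nx,nz,su,sx,sz,tu,tx,tz,ux,uz
∂2: piv[ehs,etx,hux,nsu,nsx,ntu,ntx,ntz,nux,nuz] rk=10  ker:sux,tuz
∂1c = −{e} + 2·{h} − 2·{n} − {s} − {t} − {u} + 2·{x} + 2·{z}

cycle:no boundary:no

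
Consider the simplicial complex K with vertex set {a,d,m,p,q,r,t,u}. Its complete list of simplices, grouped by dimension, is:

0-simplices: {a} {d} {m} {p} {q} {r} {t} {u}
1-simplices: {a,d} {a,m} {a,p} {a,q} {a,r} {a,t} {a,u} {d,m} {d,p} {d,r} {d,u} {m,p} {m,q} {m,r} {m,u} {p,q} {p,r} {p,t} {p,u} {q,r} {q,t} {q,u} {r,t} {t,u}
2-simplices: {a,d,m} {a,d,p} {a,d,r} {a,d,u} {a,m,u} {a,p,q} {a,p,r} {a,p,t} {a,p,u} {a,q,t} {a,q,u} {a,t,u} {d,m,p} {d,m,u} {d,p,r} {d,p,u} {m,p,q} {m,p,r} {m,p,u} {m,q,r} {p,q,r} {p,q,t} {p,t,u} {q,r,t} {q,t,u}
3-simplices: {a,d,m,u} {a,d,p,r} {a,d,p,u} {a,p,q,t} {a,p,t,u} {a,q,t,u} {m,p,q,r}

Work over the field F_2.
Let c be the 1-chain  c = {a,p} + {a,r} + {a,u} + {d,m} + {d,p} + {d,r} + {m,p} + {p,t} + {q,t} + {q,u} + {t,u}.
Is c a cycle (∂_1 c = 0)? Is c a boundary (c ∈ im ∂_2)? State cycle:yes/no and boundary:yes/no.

cycle:no boundary:no

n_0=8 n_1=24 n_2=25 n_3=7  [Z2]
∂1: piv[ad,am,ap,aq,ar,at,au] rk=7  ker:dm,dp,dr,du,mp,mq,mr,mu,pq,pr,pt,pu,qr,qt,qu,rt,tu
∂2: piv[adm,adp,adr,adu,amu,apq,apr,apt,apu,aqt,aqu,atu,dmp,mpq,mpr,mqr,qrt] rk=17  ker:dmu,dpr,dpu,mpu,pqr,pqt,ptu,qtu
∂3: piv[admu,adpr,adpu,apqt,aptu,aqtu,mpqr] rk=7
∂1c = {a} + {d} + {t} + {u}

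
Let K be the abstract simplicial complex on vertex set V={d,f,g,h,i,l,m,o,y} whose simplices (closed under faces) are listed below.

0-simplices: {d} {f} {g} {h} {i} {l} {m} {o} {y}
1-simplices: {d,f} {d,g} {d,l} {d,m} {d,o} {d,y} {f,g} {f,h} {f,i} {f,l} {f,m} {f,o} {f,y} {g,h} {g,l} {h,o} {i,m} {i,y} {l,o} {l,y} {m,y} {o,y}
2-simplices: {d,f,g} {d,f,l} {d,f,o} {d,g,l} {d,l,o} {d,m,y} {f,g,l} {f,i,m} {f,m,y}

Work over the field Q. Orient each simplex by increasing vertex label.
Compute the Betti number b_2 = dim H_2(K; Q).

b_2=1

n_0=9 n_1=22 n_2=9  [Q]
∂1: piv[df,dg,dl,dm,do,dy,fh,fi] rk=8  ker:fg,fl,fm,fo,fy,gh,gl,ho,im,iy,lo,ly,my,oy
∂2: piv[dfg,dfl,dfo,dgl,dlo,dmy,fim,fmy] rk=8  ker:fgl
b_2=(9−8)−0=1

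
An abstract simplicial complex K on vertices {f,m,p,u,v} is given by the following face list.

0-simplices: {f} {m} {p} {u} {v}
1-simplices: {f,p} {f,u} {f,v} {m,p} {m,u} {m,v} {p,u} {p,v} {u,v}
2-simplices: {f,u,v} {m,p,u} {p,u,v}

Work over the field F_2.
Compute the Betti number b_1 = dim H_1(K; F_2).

n_0=5 n_1=9 n_2=3  [Z2]
∂1: piv[fp,fu,fv,mp] rk=4  ker:mu,mv,pu,pv,uv
∂2: piv[fuv,mpu,puv] rk=3
b_1=(9−4)−3=2

b_1=2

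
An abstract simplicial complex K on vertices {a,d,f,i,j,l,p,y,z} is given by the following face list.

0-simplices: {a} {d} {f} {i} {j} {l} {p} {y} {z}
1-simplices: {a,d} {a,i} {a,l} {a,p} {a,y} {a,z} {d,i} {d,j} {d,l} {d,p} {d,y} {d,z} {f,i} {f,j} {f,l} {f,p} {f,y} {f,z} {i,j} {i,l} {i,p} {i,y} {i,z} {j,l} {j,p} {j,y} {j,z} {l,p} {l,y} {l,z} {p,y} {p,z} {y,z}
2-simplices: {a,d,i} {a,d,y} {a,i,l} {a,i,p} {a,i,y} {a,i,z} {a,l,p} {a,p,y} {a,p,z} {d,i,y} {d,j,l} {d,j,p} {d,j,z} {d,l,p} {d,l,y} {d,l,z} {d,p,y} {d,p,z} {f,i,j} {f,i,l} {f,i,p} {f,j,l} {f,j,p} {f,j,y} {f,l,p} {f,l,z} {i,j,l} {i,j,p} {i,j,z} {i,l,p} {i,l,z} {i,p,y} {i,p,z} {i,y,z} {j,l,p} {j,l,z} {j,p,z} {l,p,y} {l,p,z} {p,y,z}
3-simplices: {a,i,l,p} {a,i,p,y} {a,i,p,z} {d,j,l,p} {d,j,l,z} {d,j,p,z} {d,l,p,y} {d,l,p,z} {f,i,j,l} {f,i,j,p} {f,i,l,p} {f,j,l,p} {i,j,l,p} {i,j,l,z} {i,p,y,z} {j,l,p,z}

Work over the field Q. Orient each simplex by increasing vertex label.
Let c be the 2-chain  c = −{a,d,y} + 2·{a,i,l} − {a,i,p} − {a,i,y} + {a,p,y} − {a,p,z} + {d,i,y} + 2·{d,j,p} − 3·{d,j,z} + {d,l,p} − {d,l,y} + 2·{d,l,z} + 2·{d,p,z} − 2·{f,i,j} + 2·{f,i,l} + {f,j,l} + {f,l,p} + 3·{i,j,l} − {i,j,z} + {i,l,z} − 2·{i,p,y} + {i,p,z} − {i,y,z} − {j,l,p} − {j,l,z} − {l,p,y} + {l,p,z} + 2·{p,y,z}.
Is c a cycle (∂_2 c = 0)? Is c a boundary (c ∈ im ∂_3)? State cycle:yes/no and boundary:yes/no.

n_0=9 n_1=33 n_2=40 n_3=16  [Q]
∂1: piv[ad,ai,al,ap,ay,az,dj,fi] rk=8  ker:di,dl,dp,dy,dz,fj,fl,fp,fy,fz,ij,il,ip,iy,iz,jl,jp,jy,jz,lp,ly,lz,py,pz,yz
∂2: piv[adi,ady,ail,aip,aiy,aiz,alp,apy,apz,djl,djp,djz,dlp,dly,dlz,dpy,dpz,fij,fil,fip,fjl,fjy,flz,iyz] rk=24  ker:diy,fjp,flp,ijl,ijp,ijz,ilp,ilz,ipy,ipz,jlp,jlz,jpz,lpy,lpz,pyz
∂3: piv[ailp,aipy,aipz,djlp,djlz,djpz,dlpy,dlpz,fijl,fijp,filp,fjlp,ijlz,ipyz] rk=14  ker:ijlp,jlpz
∂2c = −{a,d} − 2·{a,l} + {a,p} + {a,y} + {a,z} + {d,i} − {d,j} + 2·{d,l} − {d,p} − {d,y} − {d,z} + 3·{f,j} − 2·{f,l} − {f,p} + 2·{i,l} − 2·{i,p} + {i,y} + 2·{j,l} + 3·{j,p} − 3·{j,z} + {l,p} + {l,z} + {p,z} + {y,z}

cycle:no boundary:no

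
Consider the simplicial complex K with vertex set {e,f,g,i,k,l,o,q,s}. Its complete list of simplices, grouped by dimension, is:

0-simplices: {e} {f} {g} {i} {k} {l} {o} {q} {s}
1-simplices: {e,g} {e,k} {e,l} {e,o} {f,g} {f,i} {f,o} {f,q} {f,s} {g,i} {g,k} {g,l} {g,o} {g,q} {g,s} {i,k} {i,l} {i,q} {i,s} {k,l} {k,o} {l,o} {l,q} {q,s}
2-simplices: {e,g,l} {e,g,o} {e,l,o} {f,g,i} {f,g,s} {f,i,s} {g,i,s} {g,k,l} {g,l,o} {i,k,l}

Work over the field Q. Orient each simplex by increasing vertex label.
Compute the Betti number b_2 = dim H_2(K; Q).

n_0=9 n_1=24 n_2=10  [Q]
∂1: piv[eg,ek,el,eo,fg,fi,fq,fs] rk=8  ker:fo,gi,gk,gl,go,gq,gs,ik,il,iq,is,kl,ko,lo,lq,qs
∂2: piv[egl,ego,elo,fgi,fgs,fis,gkl,ikl] rk=8  ker:gis,glo
b_2=(10−8)−0=2

b_2=2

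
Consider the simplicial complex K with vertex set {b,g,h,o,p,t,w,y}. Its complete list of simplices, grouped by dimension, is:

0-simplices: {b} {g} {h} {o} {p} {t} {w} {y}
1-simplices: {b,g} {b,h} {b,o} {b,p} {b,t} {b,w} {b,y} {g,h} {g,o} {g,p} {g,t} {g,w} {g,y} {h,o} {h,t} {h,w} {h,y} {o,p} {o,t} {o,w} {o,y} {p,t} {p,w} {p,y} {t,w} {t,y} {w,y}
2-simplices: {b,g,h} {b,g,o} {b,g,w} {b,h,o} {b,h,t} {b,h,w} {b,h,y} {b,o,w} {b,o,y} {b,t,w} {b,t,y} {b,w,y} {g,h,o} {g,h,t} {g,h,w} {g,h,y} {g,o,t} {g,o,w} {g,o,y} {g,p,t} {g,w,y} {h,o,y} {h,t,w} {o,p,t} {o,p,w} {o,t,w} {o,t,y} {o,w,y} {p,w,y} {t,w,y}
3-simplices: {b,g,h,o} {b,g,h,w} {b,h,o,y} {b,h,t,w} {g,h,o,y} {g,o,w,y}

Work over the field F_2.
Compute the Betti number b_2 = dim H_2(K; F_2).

n_0=8 n_1=27 n_2=30 n_3=6  [Z2]
∂1: piv[bg,bh,bo,bp,bt,bw,by] rk=7  ker:gh,go,gp,gt,gw,gy,ho,ht,hw,hy,op,ot,ow,oy,pt,pw,py,tw,ty,wy
∂2: piv[bgh,bgo,bgw,bho,bht,bhw,bhy,bow,boy,btw,bty,bwy,ght,ghy,got,gpt,opt,opw,pwy] rk=19  ker:gho,ghw,gow,goy,gwy,hoy,htw,otw,oty,owy,twy
∂3: piv[bgho,bghw,bhoy,bhtw,ghoy,gowy] rk=6
b_2=(30−19)−6=5

b_2=5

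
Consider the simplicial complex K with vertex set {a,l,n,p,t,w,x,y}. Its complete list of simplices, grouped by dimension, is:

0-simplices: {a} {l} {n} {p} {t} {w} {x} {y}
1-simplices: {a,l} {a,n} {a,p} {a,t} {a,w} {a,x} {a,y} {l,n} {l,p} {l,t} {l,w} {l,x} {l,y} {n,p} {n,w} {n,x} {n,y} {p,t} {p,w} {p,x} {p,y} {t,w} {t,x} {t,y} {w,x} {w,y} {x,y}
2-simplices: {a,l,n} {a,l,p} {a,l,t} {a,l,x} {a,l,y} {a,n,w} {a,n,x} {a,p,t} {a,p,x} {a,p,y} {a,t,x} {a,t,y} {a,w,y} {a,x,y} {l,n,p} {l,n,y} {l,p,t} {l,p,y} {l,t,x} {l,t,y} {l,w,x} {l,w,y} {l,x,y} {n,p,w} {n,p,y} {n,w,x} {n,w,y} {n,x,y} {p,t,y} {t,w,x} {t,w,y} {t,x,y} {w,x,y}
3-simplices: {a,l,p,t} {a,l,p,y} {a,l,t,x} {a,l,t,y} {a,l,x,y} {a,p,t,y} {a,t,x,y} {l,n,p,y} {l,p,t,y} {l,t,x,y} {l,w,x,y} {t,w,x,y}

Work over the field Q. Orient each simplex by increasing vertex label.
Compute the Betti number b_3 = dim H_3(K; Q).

n_0=8 n_1=27 n_2=33 n_3=12  [Q]
∂1: piv[al,an,ap,at,aw,ax,ay] rk=7  ker:ln,lp,lt,lw,lx,ly,np,nw,nx,ny,pt,pw,px,py,tw,tx,ty,wx,wy,xy
∂2: piv[aln,alp,alt,alx,aly,anw,anx,apt,apx,apy,atx,aty,awy,axy,lnp,lny,lwx,lwy,npw,twx] rk=20  ker:lpt,lpy,ltx,lty,lxy,npy,nwx,nwy,nxy,pty,twy,txy,wxy
∂3: piv[alpt,alpy,altx,alty,alxy,apty,atxy,lnpy,lwxy,twxy] rk=10  ker:lpty,ltxy
b_3=(12−10)−0=2

b_3=2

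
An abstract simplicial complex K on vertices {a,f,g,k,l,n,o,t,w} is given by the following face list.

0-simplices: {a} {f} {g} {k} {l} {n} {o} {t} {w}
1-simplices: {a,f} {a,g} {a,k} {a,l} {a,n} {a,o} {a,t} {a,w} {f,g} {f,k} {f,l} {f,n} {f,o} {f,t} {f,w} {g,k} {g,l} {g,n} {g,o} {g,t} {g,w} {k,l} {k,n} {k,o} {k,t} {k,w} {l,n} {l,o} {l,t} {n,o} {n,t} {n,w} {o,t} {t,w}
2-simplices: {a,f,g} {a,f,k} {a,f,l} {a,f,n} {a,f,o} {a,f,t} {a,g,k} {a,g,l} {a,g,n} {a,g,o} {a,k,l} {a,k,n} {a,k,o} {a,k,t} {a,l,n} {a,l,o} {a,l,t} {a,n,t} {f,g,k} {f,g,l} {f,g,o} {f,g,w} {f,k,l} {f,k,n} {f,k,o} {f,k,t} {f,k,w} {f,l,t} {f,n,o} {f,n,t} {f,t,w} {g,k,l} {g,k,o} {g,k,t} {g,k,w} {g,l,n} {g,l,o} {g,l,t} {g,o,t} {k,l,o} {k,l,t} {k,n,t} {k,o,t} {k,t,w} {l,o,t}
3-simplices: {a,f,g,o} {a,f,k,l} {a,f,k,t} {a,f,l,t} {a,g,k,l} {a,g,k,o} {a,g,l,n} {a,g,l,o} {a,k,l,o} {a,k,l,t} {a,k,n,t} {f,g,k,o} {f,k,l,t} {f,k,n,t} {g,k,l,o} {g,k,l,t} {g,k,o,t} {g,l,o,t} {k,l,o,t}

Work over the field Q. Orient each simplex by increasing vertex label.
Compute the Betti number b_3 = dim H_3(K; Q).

b_3=3

n_0=9 n_1=34 n_2=45 n_3=19  [Q]
∂1: piv[af,ag,ak,al,an,ao,at,aw] rk=8  ker:fg,fk,fl,fn,fo,ft,fw,gk,gl,gn,go,gt,gw,kl,kn,ko,kt,kw,ln,lo,lt,no,nt,nw,ot,tw
∂2: piv[afg,afk,afl,afn,afo,aft,agk,agl,agn,ago,akl,akn,ako,akt,aln,alo,alt,ant,fgw,fkw,fno,ftw,gkt,got] rk=24  ker:fgk,fgl,fgo,fkl,fkn,fko,fkt,flt,fnt,gkl,gko,gkw,gln,glo,glt,klo,klt,knt,kot,ktw,lot
∂3: piv[afgo,afkl,afkt,aflt,agkl,agko,agln,aglo,aklo,aklt,aknt,fgko,fknt,gklt,gkot,glot] rk=16  ker:fklt,gklo,klot
b_3=(19−16)−0=3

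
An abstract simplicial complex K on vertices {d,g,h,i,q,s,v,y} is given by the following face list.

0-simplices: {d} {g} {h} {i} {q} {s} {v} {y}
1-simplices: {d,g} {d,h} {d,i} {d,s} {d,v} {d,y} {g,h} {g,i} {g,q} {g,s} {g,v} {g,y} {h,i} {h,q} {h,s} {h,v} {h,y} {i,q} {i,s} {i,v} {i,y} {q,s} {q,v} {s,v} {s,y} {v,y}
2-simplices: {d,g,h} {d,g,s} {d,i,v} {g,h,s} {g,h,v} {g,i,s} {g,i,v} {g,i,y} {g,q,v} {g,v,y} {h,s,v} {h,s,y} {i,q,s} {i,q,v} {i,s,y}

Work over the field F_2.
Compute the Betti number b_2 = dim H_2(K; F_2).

n_0=8 n_1=26 n_2=15  [Z2]
∂1: piv[dg,dh,di,ds,dv,dy,gq] rk=7  ker:gh,gi,gs,gv,gy,hi,hq,hs,hv,hy,iq,is,iv,iy,qs,qv,sv,sy,vy
∂2: piv[dgh,dgs,div,ghs,ghv,gis,giv,giy,gqv,gvy,hsv,hsy,iqs,iqv,isy] rk=15
b_2=(15−15)−0=0

b_2=0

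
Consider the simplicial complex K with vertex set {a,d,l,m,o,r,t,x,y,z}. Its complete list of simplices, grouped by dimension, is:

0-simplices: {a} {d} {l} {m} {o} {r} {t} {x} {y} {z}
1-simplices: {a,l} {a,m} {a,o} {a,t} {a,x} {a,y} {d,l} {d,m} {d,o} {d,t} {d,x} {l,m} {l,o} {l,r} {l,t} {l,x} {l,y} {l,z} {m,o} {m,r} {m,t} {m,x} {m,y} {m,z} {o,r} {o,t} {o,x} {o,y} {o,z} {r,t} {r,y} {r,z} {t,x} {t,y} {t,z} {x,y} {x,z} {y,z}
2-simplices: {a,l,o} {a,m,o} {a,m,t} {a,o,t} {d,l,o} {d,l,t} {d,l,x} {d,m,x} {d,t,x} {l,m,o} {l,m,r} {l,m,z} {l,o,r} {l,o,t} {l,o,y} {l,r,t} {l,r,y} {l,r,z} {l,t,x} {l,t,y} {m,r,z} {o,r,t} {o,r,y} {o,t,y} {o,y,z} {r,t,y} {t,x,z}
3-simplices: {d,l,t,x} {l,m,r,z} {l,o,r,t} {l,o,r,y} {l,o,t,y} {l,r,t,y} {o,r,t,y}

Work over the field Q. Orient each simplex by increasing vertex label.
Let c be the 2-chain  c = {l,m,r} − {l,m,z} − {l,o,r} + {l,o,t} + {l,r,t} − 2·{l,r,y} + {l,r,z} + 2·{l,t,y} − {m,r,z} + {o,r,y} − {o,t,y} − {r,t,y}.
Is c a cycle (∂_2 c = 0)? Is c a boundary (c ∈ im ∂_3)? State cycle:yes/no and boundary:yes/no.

n_0=10 n_1=38 n_2=27 n_3=7  [Q]
∂1: piv[al,am,ao,at,ax,ay,dl,lr,lz] rk=9  ker:dm,do,dt,dx,lm,lo,lt,lx,ly,mo,mr,mt,mx,my,mz,or,ot,ox,oy,oz,rt,ry,rz,tx,ty,tz,xy,xz,yz
∂2: piv[alo,amo,amt,aot,dlo,dlt,dlx,dmx,dtx,lmo,lmr,lmz,lor,lot,loy,lrt,lry,lrz,lty,oyz,txz] rk=21  ker:ltx,mrz,ort,ory,oty,rty
∂3: piv[dltx,lmrz,lort,lory,loty,lrty] rk=6  ker:orty
∂2c = 0
c vs im∂3: reduces to 0 ⇒ boundary

cycle:yes boundary:yes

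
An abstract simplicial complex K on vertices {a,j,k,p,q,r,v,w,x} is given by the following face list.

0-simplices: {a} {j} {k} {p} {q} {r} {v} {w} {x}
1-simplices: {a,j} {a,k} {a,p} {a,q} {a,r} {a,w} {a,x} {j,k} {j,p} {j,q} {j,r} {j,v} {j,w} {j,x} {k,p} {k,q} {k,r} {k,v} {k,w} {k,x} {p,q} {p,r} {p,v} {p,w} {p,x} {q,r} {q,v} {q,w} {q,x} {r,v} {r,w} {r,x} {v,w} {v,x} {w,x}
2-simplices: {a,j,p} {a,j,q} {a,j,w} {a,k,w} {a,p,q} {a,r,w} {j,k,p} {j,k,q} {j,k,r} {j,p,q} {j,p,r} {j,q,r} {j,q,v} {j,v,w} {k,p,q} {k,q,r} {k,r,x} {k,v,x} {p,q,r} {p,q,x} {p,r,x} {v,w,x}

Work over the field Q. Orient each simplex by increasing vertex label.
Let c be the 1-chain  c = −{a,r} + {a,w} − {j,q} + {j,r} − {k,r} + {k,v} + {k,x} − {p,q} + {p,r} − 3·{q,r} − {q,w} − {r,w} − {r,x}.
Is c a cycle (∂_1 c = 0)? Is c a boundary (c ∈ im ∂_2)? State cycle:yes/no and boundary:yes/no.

n_0=9 n_1=35 n_2=22  [Q]
∂1: piv[aj,ak,ap,aq,ar,aw,ax,jv] rk=8  ker:jk,jp,jq,jr,jw,jx,kp,kq,kr,kv,kw,kx,pq,pr,pv,pw,px,qr,qv,qw,qx,rv,rw,rx,vw,vx,wx
∂2: piv[ajp,ajq,ajw,akw,apq,arw,jkp,jkq,jkr,jpr,jqr,jqv,jvw,krx,kvx,pqx,prx,vwx] rk=18  ker:jpq,kpq,kqr,pqr
∂1c = −{k} + 2·{q} − {r} + {v} − {w}

cycle:no boundary:no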